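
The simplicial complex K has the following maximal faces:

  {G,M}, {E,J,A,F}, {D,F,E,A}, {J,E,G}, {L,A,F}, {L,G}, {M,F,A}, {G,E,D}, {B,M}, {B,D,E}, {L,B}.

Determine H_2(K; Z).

H_2 ≅ 0.

Fix the vertex order A < B < D < E < F < G < J < L < M and write every simplex with vertices in increasing order. Then dim K = 3 and the simplices of K are:

  0-simplices (9): A, B, D, E, F, G, J, L, M
  1-simplices (22): AD, AE, AF, AJ, AL, AM, BD, BE, BL, BM, DE, DF, DG, EF, EG, EJ, FJ, FL, FM, GJ, GL, GM
  2-simplices (12): ADE, ADF, AEF, AEJ, AFJ, AFL, AFM, BDE, DEF, DEG, EFJ, EGJ
  3-simplices (2): ADEF, AEFJ

so the chain groups are C_0 ≅ Z^9, C_1 ≅ Z^22, C_2 ≅ Z^12, C_3 ≅ Z^2.

∂_1: C_1 → C_0 is given by ∂[p,q] = [q] − [p].
The resulting 9×22 matrix has rank 8, and its Smith normal form has invariant factors (1,1,1,1,1,1,1,1).

The boundary map ∂_2: C_2 → C_1 acts by ∂[p,q,r] = [q,r] − [p,r] + [p,q]. For instance
  ∂DEG = EG − DG + DE,
  ∂ADE = DE − AE + AD.
This gives a 22×12 integer matrix of rank 10; reducing to Smith normal form yields diagonal entries (1,1,1,1,1,1,1,1,1,1).

Boundary ∂_3: C_3 → C_2 sends each 3-simplex σ to the alternating sum Σ_i (−1)^i (σ with its i-th vertex removed). For instance
  ∂AEFJ = EFJ − AFJ + AEJ − AEF,
  ∂ADEF = DEF − AEF + ADF − ADE.
The resulting 12×2 matrix has rank 2, and its Smith normal form has invariant factors (1,1).

From H_k ≅ ker(∂_k) / im(∂_{k+1}) we obtain:

  H_2: rank ker ∂_2 − rank ∂_3 = (12 − 10) − 2 = 0, and the invariant factors of ∂_3 are all 1, so H_2 = 0.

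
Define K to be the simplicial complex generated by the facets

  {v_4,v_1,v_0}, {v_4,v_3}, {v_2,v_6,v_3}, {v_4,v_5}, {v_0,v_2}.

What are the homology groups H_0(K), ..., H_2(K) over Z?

Take the total order v_0 < v_1 < v_2 < v_3 < v_4 < v_5 < v_6 on the vertex set. Then K (dimension 2) consists of the simplices:

  0-simplices (7): [v_0], [v_1], [v_2], [v_3], [v_4], [v_5], [v_6]
  1-simplices (9): [v_0,v_1], [v_0,v_2], [v_0,v_4], [v_1,v_4], [v_2,v_3], [v_2,v_6], [v_3,v_4], [v_3,v_6], [v_4,v_5]
  2-simplices (2): [v_0,v_1,v_4], [v_2,v_3,v_6]

Hence C_0 ≅ Z^7, C_1 ≅ Z^9, C_2 ≅ Z^2.

∂_1: C_1 → C_0 is given by ∂[p,q] = [q] − [p]. For instance
  ∂[v_3,v_4] = [v_4] − [v_3].
As a 7×9 matrix over Z this has rank 6, with invariant factors (1,1,1,1,1,1).

∂_2: C_2 → C_1 sends each 2-simplex [p,q,r] to [q,r] − [p,r] + [p,q]. For instance
  ∂[v_0,v_1,v_4] = [v_1,v_4] − [v_0,v_4] + [v_0,v_1],
  ∂[v_2,v_3,v_6] = [v_3,v_6] − [v_2,v_6] + [v_2,v_3].
The resulting 9×2 matrix has rank 2, and its Smith normal form has invariant factors (1,1).

From H_k ≅ ker(∂_k) / im(∂_{k+1}) we obtain:

  H_0: rank C_0 − rank ∂_1 = 7 − 6 = 1, and the invariant factors of ∂_1 are all 1, so H_0 = Z.
  H_1: rank ker ∂_1 − rank ∂_2 = (9 − 6) − 2 = 1, and the invariant factors of ∂_2 are all 1, so H_1 = Z.
  H_2: rank ker ∂_2 − rank ∂_3 = (2 − 2) − 0 = 0, and there is no ∂_3, so H_2 = 0.

H_0 ≅ Z,  H_1 ≅ Z,  H_2 = 0.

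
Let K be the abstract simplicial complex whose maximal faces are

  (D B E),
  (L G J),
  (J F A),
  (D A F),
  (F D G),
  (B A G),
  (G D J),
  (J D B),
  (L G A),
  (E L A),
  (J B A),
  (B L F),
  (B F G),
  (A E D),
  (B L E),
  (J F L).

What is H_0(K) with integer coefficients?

H_0 = Z.

Take the total order A < B < D < E < F < G < J < L on the vertex set. Then K (dimension 2) consists of the simplices:

  0-simplices (8): A, B, D, E, F, G, J, L
  1-simplices (24): AB, AD, AE, AF, AG, AJ, AL, BD, BE, BF, BG, BJ, BL, DE, DF, DG, DJ, EL, FG, FJ, FL, GJ, GL, JL
  2-simplices (16): ABG, ABJ, ADE, ADF, AEL, AFJ, AGL, BDE, BDJ, BEL, BFG, BFL, DFG, DGJ, FJL, GJL

so the chain groups are C_0 ≅ Z^8, C_1 ≅ Z^24, C_2 ≅ Z^16.

Boundary ∂_1: C_1 → C_0 maps an edge to its endpoints' difference, ∂[p,q] = q − p. For instance
  ∂AG = G − A.
As a 8×24 matrix over Z this has rank 7, with invariant factors (1,1,1,1,1,1,1).

Boundary ∂_2: C_2 → C_1 acts by ∂[p,q,r] = [q,r] − [p,r] + [p,q]. For instance
  ∂BDJ = DJ − BJ + BD,
  ∂AFJ = FJ − AJ + AF.
The 24×16 boundary matrix has rank 15 and Smith normal form diag(1,1,1,1,1,1,1,1,1,1,1,1,1,1,1).

Computing H_k = (kernel of ∂_k) / (image of ∂_{k+1}):

  H_0: rank C_0 − rank ∂_1 = 8 − 7 = 1, and the invariant factors of ∂_1 are all 1, so H_0 ≅ Z.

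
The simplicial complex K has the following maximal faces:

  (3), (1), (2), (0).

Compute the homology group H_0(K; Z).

Take the total order 0 < 1 < 2 < 3 on the vertex set. Then K (dimension 0) consists of the simplices:

  0-simplices (4): [0], [1], [2], [3]

Hence C_0 ≅ Z^4.

Now H_k = ker ∂_k / im ∂_{k+1}, so:

  H_0: rank C_0 − rank ∂_1 = 4 − 0 = 4, and there is no ∂_1, so H_0 ≅ Z^4.

H_0 ≅ Z^4.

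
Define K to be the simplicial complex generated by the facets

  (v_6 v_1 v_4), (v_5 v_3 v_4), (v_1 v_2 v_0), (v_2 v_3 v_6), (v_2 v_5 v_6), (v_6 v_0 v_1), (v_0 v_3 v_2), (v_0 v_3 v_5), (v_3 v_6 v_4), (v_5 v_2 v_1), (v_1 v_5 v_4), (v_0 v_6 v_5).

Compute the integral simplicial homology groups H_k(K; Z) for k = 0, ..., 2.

H_0 = Z,  H_1 = Z/2Z,  H_2 = 0.

We work with the vertex ordering v_0 < v_1 < v_2 < v_3 < v_4 < v_5 < v_6. The simplices of K, each written with vertices in increasing order, are:

  0-simplices (7): [v_0], [v_1], [v_2], [v_3], [v_4], [v_5], [v_6]
  1-simplices (18): (18 of them)
  2-simplices (12): (12 of them)

giving chain groups C_0 ≅ Z^7, C_1 ≅ Z^18, C_2 ≅ Z^12.

Boundary ∂_1: C_1 → C_0 sends each edge [p,q] (with p < q) to q − p.
This gives a 7×18 integer matrix of rank 6; reducing to Smith normal form yields diagonal entries (1,1,1,1,1,1).

∂_2: C_2 → C_1 maps a triangle to the signed sum of its edges. For instance
  ∂[v_0,v_2,v_3] = [v_2,v_3] − [v_0,v_3] + [v_0,v_2],
  ∂[v_1,v_4,v_6] = [v_4,v_6] − [v_1,v_6] + [v_1,v_4].
This gives a 18×12 integer matrix of rank 12; reducing to Smith normal form yields diagonal entries (1,1,1,1,1,1,1,1,1,1,1,2).

Reading off H_k = ker ∂_k / im ∂_{k+1}:

  H_0: rank C_0 − rank ∂_1 = 7 − 6 = 1, and the invariant factors of ∂_1 are all 1, so H_0 = Z.
  H_1: rank ker ∂_1 − rank ∂_2 = (18 − 6) − 12 = 0, and ∂_2 has invariant factor 2 > 1, so H_1 = Z/2Z.
  H_2: rank ker ∂_2 − rank ∂_3 = (12 − 12) − 0 = 0, and there is no ∂_3, so H_2 = 0.

As a check, the Euler characteristic is 7 − 18 + 12 = 1, which agrees with 1 − 0 + 0 = 1.
(K is a triangulation of the real projective plane RP^2.)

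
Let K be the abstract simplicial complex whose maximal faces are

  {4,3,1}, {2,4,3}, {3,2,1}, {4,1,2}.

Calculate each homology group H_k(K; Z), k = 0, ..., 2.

H_0 = Z,  H_1 = 0,  H_2 = Z.

We work with the vertex ordering 1 < 2 < 3 < 4. The simplices of K, each written with vertices in increasing order, are:

  0-simplices (4): [1], [2], [3], [4]
  1-simplices (6): [1,2], [1,3], [1,4], [2,3], [2,4], [3,4]
  2-simplices (4): [1,2,3], [1,2,4], [1,3,4], [2,3,4]

Hence C_0 ≅ Z^4, C_1 ≅ Z^6, C_2 ≅ Z^4.

Boundary ∂_1: C_1 → C_0 maps an edge to its endpoints' difference, ∂[p,q] = q − p. For instance
  ∂[2,3] = [3] − [2].
This gives a 4×6 integer matrix of rank 3; reducing to Smith normal form yields diagonal entries (1,1,1).

Boundary ∂_2: C_2 → C_1 sends each 2-simplex [p,q,r] to [q,r] − [p,r] + [p,q]. For instance
  ∂[1,2,4] = [2,4] − [1,4] + [1,2],
  ∂[1,2,3] = [2,3] − [1,3] + [1,2].
The resulting 6×4 matrix has rank 3, and its Smith normal form has invariant factors (1,1,1).

From H_k ≅ ker(∂_k) / im(∂_{k+1}) we obtain:

  H_0: rank C_0 − rank ∂_1 = 4 − 3 = 1, and the invariant factors of ∂_1 are all 1, so H_0 ≅ Z.
  H_1: rank ker ∂_1 − rank ∂_2 = (6 − 3) − 3 = 0, and the invariant factors of ∂_2 are all 1, so H_1 ≅ 0.
  H_2: rank ker ∂_2 − rank ∂_3 = (4 − 3) − 0 = 1, and there is no ∂_3, so H_2 ≅ Z.

(K is a triangulation of the 2-sphere S^2.)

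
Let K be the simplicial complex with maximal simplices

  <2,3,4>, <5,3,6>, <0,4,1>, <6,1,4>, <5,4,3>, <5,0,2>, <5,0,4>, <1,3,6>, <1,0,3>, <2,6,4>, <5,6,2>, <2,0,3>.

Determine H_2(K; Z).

Take the total order 0 < 1 < 2 < 3 < 4 < 5 < 6 on the vertex set. Then K (dimension 2) consists of the simplices:

  0-simplices (7): [0], [1], [2], [3], [4], [5], [6]
  1-simplices (18): [0,1], [0,2], [0,3], [0,4], [0,5], [1,3], [1,4], [1,6], [2,3], [2,4], [2,5], [2,6], [3,4], [3,5], [3,6], [4,5], [4,6], [5,6]
  2-simplices (12): [0,1,3], [0,1,4], [0,2,3], [0,2,5], [0,4,5], [1,3,6], [1,4,6], [2,3,4], [2,4,6], [2,5,6], [3,4,5], [3,5,6]

Hence C_0 ≅ Z^7, C_1 ≅ Z^18, C_2 ≅ Z^12.

Boundary ∂_1: C_1 → C_0 maps an edge to its endpoints' difference, ∂[p,q] = q − p.
This gives a 7×18 integer matrix of rank 6; reducing to Smith normal form yields diagonal entries (1,1,1,1,1,1).

Boundary ∂_2: C_2 → C_1 acts by ∂[p,q,r] = [q,r] − [p,r] + [p,q]. For instance
  ∂[0,2,3] = [2,3] − [0,3] + [0,2],
  ∂[0,4,5] = [4,5] − [0,5] + [0,4].
The resulting 18×12 matrix has rank 12, and its Smith normal form has invariant factors (1,1,1,1,1,1,1,1,1,1,1,2).

Reading off H_k = ker ∂_k / im ∂_{k+1}:

  H_2: rank ker ∂_2 − rank ∂_3 = (12 − 12) − 0 = 0, and there is no ∂_3, so H_2 ≅ 0.

(K is a triangulation of the real projective plane RP^2.)

H_2 ≅ 0.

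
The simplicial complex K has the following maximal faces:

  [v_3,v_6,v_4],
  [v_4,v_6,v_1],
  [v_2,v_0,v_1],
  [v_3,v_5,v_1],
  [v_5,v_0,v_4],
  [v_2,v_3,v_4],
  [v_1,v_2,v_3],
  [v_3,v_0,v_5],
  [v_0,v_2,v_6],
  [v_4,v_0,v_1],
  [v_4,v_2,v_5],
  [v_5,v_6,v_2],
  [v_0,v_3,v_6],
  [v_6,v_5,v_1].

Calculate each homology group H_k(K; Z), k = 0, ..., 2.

H_0 ≅ Z,  H_1 ≅ Z^2,  H_2 ≅ Z.

Take the total order v_0 < v_1 < v_2 < v_3 < v_4 < v_5 < v_6 on the vertex set. Then K (dimension 2) consists of the simplices:

  0-simplices (7): [v_0], [v_1], [v_2], [v_3], [v_4], [v_5], [v_6]
  1-simplices (21): (21 of them)
  2-simplices (14): (14 of them)

giving chain groups C_0 ≅ Z^7, C_1 ≅ Z^21, C_2 ≅ Z^14.

Boundary ∂_1: C_1 → C_0 maps an edge to its endpoints' difference, ∂[p,q] = q − p.
The resulting 7×21 matrix has rank 6, and its Smith normal form has invariant factors (1,1,1,1,1,1).

∂_2: C_2 → C_1 sends each 2-simplex [p,q,r] to [q,r] − [p,r] + [p,q]. For instance
  ∂[v_2,v_4,v_5] = [v_4,v_5] − [v_2,v_5] + [v_2,v_4],
  ∂[v_1,v_4,v_6] = [v_4,v_6] − [v_1,v_6] + [v_1,v_4].
As a 21×14 matrix over Z this has rank 13, with invariant factors (1,1,1,1,1,1,1,1,1,1,1,1,1).

Computing H_k = (kernel of ∂_k) / (image of ∂_{k+1}):

  H_0: rank C_0 − rank ∂_1 = 7 − 6 = 1, and the invariant factors of ∂_1 are all 1, so H_0 = Z.
  H_1: rank ker ∂_1 − rank ∂_2 = (21 − 6) − 13 = 2, and the invariant factors of ∂_2 are all 1, so H_1 = Z^2.
  H_2: rank ker ∂_2 − rank ∂_3 = (14 − 13) − 0 = 1, and there is no ∂_3, so H_2 = Z.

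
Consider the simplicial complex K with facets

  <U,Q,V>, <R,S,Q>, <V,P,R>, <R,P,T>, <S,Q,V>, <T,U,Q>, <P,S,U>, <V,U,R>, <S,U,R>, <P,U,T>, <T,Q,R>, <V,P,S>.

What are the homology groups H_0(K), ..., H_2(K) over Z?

K has 7 vertices, 18 edges, 12 triangles.
rank ∂_0 = 0, rank ∂_1 = 6 ⇒ b_0 = 7 − 0 − 6 = 1; all invariant factors of ∂_1 are 1 so no torsion. So H_0 = Z.
rank ∂_1 = 6, rank ∂_2 = 12 ⇒ b_1 = 18 − 6 − 12 = 0; ∂_2 has invariant factor(s) [2] giving torsion. So H_1 = Z/2.
rank ∂_2 = 12, rank ∂_3 = 0 ⇒ b_2 = 12 − 12 − 0 = 0. So H_2 = 0.

H_0 ≅ Z,  H_1 ≅ Z/2,  H_2 = 0.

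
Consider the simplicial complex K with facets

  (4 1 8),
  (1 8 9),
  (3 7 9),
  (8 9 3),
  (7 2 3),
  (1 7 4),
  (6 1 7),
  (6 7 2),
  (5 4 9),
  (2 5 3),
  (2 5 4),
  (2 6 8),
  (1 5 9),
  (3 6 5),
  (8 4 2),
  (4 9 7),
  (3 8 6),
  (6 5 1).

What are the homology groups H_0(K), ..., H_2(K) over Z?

K has 9 vertices, 27 edges, 18 triangles.
rank ∂_0 = 0, rank ∂_1 = 8 ⇒ b_0 = 9 − 0 − 8 = 1; all invariant factors of ∂_1 are 1 so no torsion. So H_0 ≅ Z.
rank ∂_1 = 8, rank ∂_2 = 18 ⇒ b_1 = 27 − 8 − 18 = 1; ∂_2 has invariant factor(s) [2] giving torsion. So H_1 ≅ Z × Z/2.
rank ∂_2 = 18, rank ∂_3 = 0 ⇒ b_2 = 18 − 18 − 0 = 0. So H_2 ≅ 0.

H_0 ≅ Z,  H_1 ≅ Z × Z/2,  H_2 = 0.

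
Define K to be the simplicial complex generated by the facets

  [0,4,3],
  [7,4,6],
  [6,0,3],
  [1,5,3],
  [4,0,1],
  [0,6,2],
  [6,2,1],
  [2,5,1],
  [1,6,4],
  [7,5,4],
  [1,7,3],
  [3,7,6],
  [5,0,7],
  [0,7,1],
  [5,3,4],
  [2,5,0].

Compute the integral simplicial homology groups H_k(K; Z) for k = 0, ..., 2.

H_0 ≅ Z,  H_1 ≅ Z^2,  H_2 ≅ Z.

Take the total order 0 < 1 < 2 < 3 < 4 < 5 < 6 < 7 on the vertex set. Then K (dimension 2) consists of the simplices:

  0-simplices (8): [0], [1], [2], [3], [4], [5], [6], [7]
  1-simplices (24): (24 of them)
  2-simplices (16): [0,1,4], [0,1,7], [0,2,5], [0,2,6], [0,3,4], [0,3,6], [0,5,7], [1,2,5], [1,2,6], [1,3,5], [1,3,7], [1,4,6], [3,4,5], [3,6,7], [4,5,7], [4,6,7]

giving chain groups C_0 ≅ Z^8, C_1 ≅ Z^24, C_2 ≅ Z^16.

Boundary ∂_1: C_1 → C_0 is given by ∂[p,q] = [q] − [p]. For instance
  ∂[0,5] = [5] − [0].
This gives a 8×24 integer matrix of rank 7; reducing to Smith normal form yields diagonal entries (1,1,1,1,1,1,1).

The boundary map ∂_2: C_2 → C_1 sends each 2-simplex [p,q,r] to [q,r] − [p,r] + [p,q]. For instance
  ∂[0,3,6] = [3,6] − [0,6] + [0,3],
  ∂[0,3,4] = [3,4] − [0,4] + [0,3].
The 24×16 boundary matrix has rank 15 and Smith normal form diag(1,1,1,1,1,1,1,1,1,1,1,1,1,1,1).

Computing H_k = (kernel of ∂_k) / (image of ∂_{k+1}):

  H_0: rank C_0 − rank ∂_1 = 8 − 7 = 1, and the invariant factors of ∂_1 are all 1, so H_0 = Z.
  H_1: rank ker ∂_1 − rank ∂_2 = (24 − 7) − 15 = 2, and the invariant factors of ∂_2 are all 1, so H_1 = Z^2.
  H_2: rank ker ∂_2 − rank ∂_3 = (16 − 15) − 0 = 1, and there is no ∂_3, so H_2 = Z.

As a check, the Euler characteristic is 8 − 24 + 16 = 0, which agrees with 1 − 2 + 1 = 0.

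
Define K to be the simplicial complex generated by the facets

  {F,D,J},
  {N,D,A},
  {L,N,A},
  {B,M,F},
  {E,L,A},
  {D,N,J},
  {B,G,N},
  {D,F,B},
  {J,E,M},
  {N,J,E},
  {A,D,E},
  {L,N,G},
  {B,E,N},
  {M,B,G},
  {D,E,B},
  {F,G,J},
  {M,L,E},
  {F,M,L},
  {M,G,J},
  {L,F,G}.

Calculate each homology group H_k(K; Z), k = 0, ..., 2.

K has 10 vertices, 30 edges, 20 triangles.
rank ∂_0 = 0, rank ∂_1 = 9 ⇒ b_0 = 10 − 0 − 9 = 1; all invariant factors of ∂_1 are 1 so no torsion. So H_0 ≅ Z.
rank ∂_1 = 9, rank ∂_2 = 20 ⇒ b_1 = 30 − 9 − 20 = 1; ∂_2 has invariant factor(s) [2] giving torsion. So H_1 ≅ Z ⊕ Z/2Z.
rank ∂_2 = 20, rank ∂_3 = 0 ⇒ b_2 = 20 − 20 − 0 = 0. So H_2 ≅ 0.

H_0 ≅ Z,  H_1 ≅ Z ⊕ Z/2Z,  H_2 = 0.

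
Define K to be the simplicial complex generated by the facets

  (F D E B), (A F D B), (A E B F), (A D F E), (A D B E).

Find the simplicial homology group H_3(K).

We work with the vertex ordering A < B < D < E < F. The simplices of K, each written with vertices in increasing order, are:

  0-simplices (5): A, B, D, E, F
  1-simplices (10): AB, AD, AE, AF, BD, BE, BF, DE, DF, EF
  2-simplices (10): ABD, ABE, ABF, ADE, ADF, AEF, BDE, BDF, BEF, DEF
  3-simplices (5): ABDE, ABDF, ABEF, ADEF, BDEF

giving chain groups C_0 ≅ Z^5, C_1 ≅ Z^10, C_2 ≅ Z^10, C_3 ≅ Z^5.

∂_1: C_1 → C_0 is given by ∂[p,q] = [q] − [p]. For instance
  ∂BE = E − B.
The resulting 5×10 matrix has rank 4, and its Smith normal form has invariant factors (1,1,1,1).

The boundary map ∂_2: C_2 → C_1 sends each 2-simplex [p,q,r] to [q,r] − [p,r] + [p,q]. For instance
  ∂ABE = BE − AE + AB,
  ∂ABD = BD − AD + AB.
The 10×10 boundary matrix has rank 6 and Smith normal form diag(1,1,1,1,1,1).

∂_3: C_3 → C_2 sends each 3-simplex σ to the alternating sum Σ_i (−1)^i (σ with its i-th vertex removed). For instance
  ∂ABDF = BDF − ADF + ABF − ABD,
  ∂ADEF = DEF − AEF + ADF − ADE.
The resulting 10×5 matrix has rank 4, and its Smith normal form has invariant factors (1,1,1,1).

Now H_k = ker ∂_k / im ∂_{k+1}, so:

  H_3: rank ker ∂_3 − rank ∂_4 = (5 − 4) − 0 = 1, and there is no ∂_4, so H_3 = Z.

(K is a triangulation of the 3-sphere S^3.)

H_3 ≅ Z.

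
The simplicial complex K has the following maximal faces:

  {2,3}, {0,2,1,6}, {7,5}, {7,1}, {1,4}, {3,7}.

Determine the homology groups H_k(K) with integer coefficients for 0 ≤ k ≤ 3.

We work with the vertex ordering 0 < 1 < 2 < 3 < 4 < 5 < 6 < 7. The simplices of K, each written with vertices in increasing order, are:

  0-simplices (8): [0], [1], [2], [3], [4], [5], [6], [7]
  1-simplices (11): [0,1], [0,2], [0,6], [1,2], [1,4], [1,6], [1,7], [2,3], [2,6], [3,7], [5,7]
  2-simplices (4): [0,1,2], [0,1,6], [0,2,6], [1,2,6]
  3-simplices (1): [0,1,2,6]

giving chain groups C_0 ≅ Z^8, C_1 ≅ Z^11, C_2 ≅ Z^4, C_3 ≅ Z^1.

∂_1: C_1 → C_0 maps an edge to its endpoints' difference, ∂[p,q] = q − p. For instance
  ∂[3,7] = [7] − [3].
The resulting 8×11 matrix has rank 7, and its Smith normal form has invariant factors (1,1,1,1,1,1,1).

Boundary ∂_2: C_2 → C_1 maps a triangle to the signed sum of its edges. For instance
  ∂[0,1,2] = [1,2] − [0,2] + [0,1],
  ∂[1,2,6] = [2,6] − [1,6] + [1,2].
The 11×4 boundary matrix has rank 3 and Smith normal form diag(1,1,1).

Boundary ∂_3: C_3 → C_2 sends each 3-simplex σ to the alternating sum Σ_i (−1)^i (σ with its i-th vertex removed). For instance
  ∂[0,1,2,6] = [1,2,6] − [0,2,6] + [0,1,6] − [0,1,2].
The 4×1 boundary matrix has rank 1 and Smith normal form diag(1).

From H_k ≅ ker(∂_k) / im(∂_{k+1}) we obtain:

  H_0: rank C_0 − rank ∂_1 = 8 − 7 = 1, and the invariant factors of ∂_1 are all 1, so H_0 ≅ Z.
  H_1: rank ker ∂_1 − rank ∂_2 = (11 − 7) − 3 = 1, and the invariant factors of ∂_2 are all 1, so H_1 ≅ Z.
  H_2: rank ker ∂_2 − rank ∂_3 = (4 − 3) − 1 = 0, and the invariant factors of ∂_3 are all 1, so H_2 ≅ 0.
  H_3: rank ker ∂_3 − rank ∂_4 = (1 − 1) − 0 = 0, and there is no ∂_4, so H_3 ≅ 0.

H_0 ≅ Z,  H_1 ≅ Z,  H_2 = 0,  H_3 = 0.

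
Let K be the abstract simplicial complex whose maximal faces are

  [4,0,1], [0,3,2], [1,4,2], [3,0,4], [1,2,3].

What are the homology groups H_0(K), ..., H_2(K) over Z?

H_0 = Z,  H_1 = Z,  H_2 = 0.

Take the total order 0 < 1 < 2 < 3 < 4 on the vertex set. Then K (dimension 2) consists of the simplices:

  0-simplices (5): [0], [1], [2], [3], [4]
  1-simplices (10): [0,1], [0,2], [0,3], [0,4], [1,2], [1,3], [1,4], [2,3], [2,4], [3,4]
  2-simplices (5): [0,1,4], [0,2,3], [0,3,4], [1,2,3], [1,2,4]

giving chain groups C_0 ≅ Z^5, C_1 ≅ Z^10, C_2 ≅ Z^5.

Boundary ∂_1: C_1 → C_0 maps an edge to its endpoints' difference, ∂[p,q] = q − p. For instance
  ∂[0,4] = [4] − [0].
As a 5×10 matrix over Z this has rank 4, with invariant factors (1,1,1,1).

The boundary map ∂_2: C_2 → C_1 sends each 2-simplex [p,q,r] to [q,r] − [p,r] + [p,q]. For instance
  ∂[0,1,4] = [1,4] − [0,4] + [0,1],
  ∂[0,3,4] = [3,4] − [0,4] + [0,3].
This gives a 10×5 integer matrix of rank 5; reducing to Smith normal form yields diagonal entries (1,1,1,1,1).

Reading off H_k = ker ∂_k / im ∂_{k+1}:

  H_0: rank C_0 − rank ∂_1 = 5 − 4 = 1, and the invariant factors of ∂_1 are all 1, so H_0 ≅ Z.
  H_1: rank ker ∂_1 − rank ∂_2 = (10 − 4) − 5 = 1, and the invariant factors of ∂_2 are all 1, so H_1 ≅ Z.
  H_2: rank ker ∂_2 − rank ∂_3 = (5 − 5) − 0 = 0, and there is no ∂_3, so H_2 ≅ 0.

As a check, the Euler characteristic is 5 − 10 + 5 = 0, which agrees with 1 − 1 + 0 = 0.
(K is a triangulation of the Möbius band.)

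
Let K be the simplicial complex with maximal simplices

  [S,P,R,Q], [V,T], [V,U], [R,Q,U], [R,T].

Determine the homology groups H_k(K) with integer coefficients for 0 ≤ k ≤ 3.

K has 7 vertices, 11 edges, 5 triangles, 1 3-simplex.
rank ∂_0 = 0, rank ∂_1 = 6 ⇒ b_0 = 7 − 0 − 6 = 1; all invariant factors of ∂_1 are 1 so no torsion. So H_0 = Z.
rank ∂_1 = 6, rank ∂_2 = 4 ⇒ b_1 = 11 − 6 − 4 = 1; all invariant factors of ∂_2 are 1 so no torsion. So H_1 = Z.
rank ∂_2 = 4, rank ∂_3 = 1 ⇒ b_2 = 5 − 4 − 1 = 0; all invariant factors of ∂_3 are 1 so no torsion. So H_2 = 0.
rank ∂_3 = 1, rank ∂_4 = 0 ⇒ b_3 = 1 − 1 − 0 = 0. So H_3 = 0.

H_0 = Z,  H_1 = Z,  H_2 = 0,  H_3 = 0.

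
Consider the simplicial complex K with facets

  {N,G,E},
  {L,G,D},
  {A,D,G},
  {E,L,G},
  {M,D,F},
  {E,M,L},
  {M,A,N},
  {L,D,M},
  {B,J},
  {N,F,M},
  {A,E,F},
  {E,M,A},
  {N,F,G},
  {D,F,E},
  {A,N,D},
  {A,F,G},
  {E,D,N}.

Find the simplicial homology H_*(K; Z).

H_0 ≅ Z^2,  H_1 ≅ Z^2,  H_2 ≅ Z.

Take the total order A < B < D < E < F < G < J < L < M < N on the vertex set. Then K (dimension 2) consists of the simplices:

  0-simplices (10): A, B, D, E, F, G, J, L, M, N
  1-simplices (25): AD, AE, AF, AG, AM, AN, BJ, DE, DF, DG, DL, DM, DN, EF, EG, EL, EM, EN, FG, FM, FN, GL, GN, LM, MN
  2-simplices (16): ADG, ADN, AEF, AEM, AFG, AMN, DEF, DEN, DFM, DGL, DLM, EGL, EGN, ELM, FGN, FMN

giving chain groups C_0 ≅ Z^10, C_1 ≅ Z^25, C_2 ≅ Z^16.

∂_1: C_1 → C_0 sends each edge [p,q] (with p < q) to q − p. For instance
  ∂GN = N − G.
The 10×25 boundary matrix has rank 8 and Smith normal form diag(1,1,1,1,1,1,1,1).

Boundary ∂_2: C_2 → C_1 maps a triangle to the signed sum of its edges. For instance
  ∂FMN = MN − FN + FM,
  ∂FGN = GN − FN + FG.
As a 25×16 matrix over Z this has rank 15, with invariant factors (1,1,1,1,1,1,1,1,1,1,1,1,1,1,1).

Reading off H_k = ker ∂_k / im ∂_{k+1}:

  H_0: rank C_0 − rank ∂_1 = 10 − 8 = 2, and the invariant factors of ∂_1 are all 1, so H_0 ≅ Z^2.
  H_1: rank ker ∂_1 − rank ∂_2 = (25 − 8) − 15 = 2, and the invariant factors of ∂_2 are all 1, so H_1 ≅ Z^2.
  H_2: rank ker ∂_2 − rank ∂_3 = (16 − 15) − 0 = 1, and there is no ∂_3, so H_2 ≅ Z.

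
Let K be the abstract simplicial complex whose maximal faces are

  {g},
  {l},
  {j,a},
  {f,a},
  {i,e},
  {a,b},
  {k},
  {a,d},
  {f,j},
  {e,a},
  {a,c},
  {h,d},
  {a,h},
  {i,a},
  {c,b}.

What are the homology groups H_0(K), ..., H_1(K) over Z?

Take the total order a < b < c < d < e < f < g < h < i < j < k < l on the vertex set. Then K (dimension 1) consists of the simplices:

  0-simplices (12): a, b, c, d, e, f, g, h, i, j, k, l
  1-simplices (12): ab, ac, ad, ae, af, ah, ai, aj, bc, dh, ei, fj

Hence C_0 ≅ Z^12, C_1 ≅ Z^12.

The boundary map ∂_1: C_1 → C_0 maps an edge to its endpoints' difference, ∂[p,q] = q − p. For instance
  ∂ad = d − a.
As a 12×12 matrix over Z this has rank 8, with invariant factors (1,1,1,1,1,1,1,1).

From H_k ≅ ker(∂_k) / im(∂_{k+1}) we obtain:

  H_0: rank C_0 − rank ∂_1 = 12 − 8 = 4, and the invariant factors of ∂_1 are all 1, so H_0 = Z^4.
  H_1: rank ker ∂_1 − rank ∂_2 = (12 − 8) − 0 = 4, and there is no ∂_2, so H_1 = Z^4.

As a check, the Euler characteristic is 12 − 12 = 0, which agrees with 4 − 4 = 0.

H_0 ≅ Z^4,  H_1 ≅ Z^4.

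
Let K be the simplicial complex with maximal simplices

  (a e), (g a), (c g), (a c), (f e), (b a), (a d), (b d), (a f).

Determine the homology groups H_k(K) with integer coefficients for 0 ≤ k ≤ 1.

H_0 = Z,  H_1 = Z^3.

K has 7 vertices, 9 edges.
rank ∂_0 = 0, rank ∂_1 = 6 ⇒ b_0 = 7 − 0 − 6 = 1; all invariant factors of ∂_1 are 1 so no torsion. So H_0 ≅ Z.
rank ∂_1 = 6, rank ∂_2 = 0 ⇒ b_1 = 9 − 6 − 0 = 3. So H_1 ≅ Z^3.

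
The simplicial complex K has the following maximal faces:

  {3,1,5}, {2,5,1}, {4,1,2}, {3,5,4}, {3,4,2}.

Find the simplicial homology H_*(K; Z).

Order the vertices as 1 < 2 < 3 < 4 < 5. Listing each simplex with vertices in this order, K has dimension 2 with simplices:

  0-simplices (5): [1], [2], [3], [4], [5]
  1-simplices (10): [1,2], [1,3], [1,4], [1,5], [2,3], [2,4], [2,5], [3,4], [3,5], [4,5]
  2-simplices (5): [1,2,4], [1,2,5], [1,3,5], [2,3,4], [3,4,5]

giving chain groups C_0 ≅ Z^5, C_1 ≅ Z^10, C_2 ≅ Z^5.

∂_1: C_1 → C_0 maps an edge to its endpoints' difference, ∂[p,q] = q − p.
The resulting 5×10 matrix has rank 4, and its Smith normal form has invariant factors (1,1,1,1).

Boundary ∂_2: C_2 → C_1 maps a triangle to the signed sum of its edges. For instance
  ∂[1,3,5] = [3,5] − [1,5] + [1,3],
  ∂[3,4,5] = [4,5] − [3,5] + [3,4].
The resulting 10×5 matrix has rank 5, and its Smith normal form has invariant factors (1,1,1,1,1).

From H_k ≅ ker(∂_k) / im(∂_{k+1}) we obtain:

  H_0: rank C_0 − rank ∂_1 = 5 − 4 = 1, and the invariant factors of ∂_1 are all 1, so H_0 ≅ Z.
  H_1: rank ker ∂_1 − rank ∂_2 = (10 − 4) − 5 = 1, and the invariant factors of ∂_2 are all 1, so H_1 ≅ Z.
  H_2: rank ker ∂_2 − rank ∂_3 = (5 − 5) − 0 = 0, and there is no ∂_3, so H_2 ≅ 0.

H_0 ≅ Z,  H_1 ≅ Z,  H_2 = 0.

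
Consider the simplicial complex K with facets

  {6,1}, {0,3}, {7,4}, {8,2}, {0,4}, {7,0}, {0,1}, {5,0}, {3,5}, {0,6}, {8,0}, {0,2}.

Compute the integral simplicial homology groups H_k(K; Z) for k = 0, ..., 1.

H_0 = Z,  H_1 = Z^4.

Fix the vertex order 0 < 1 < 2 < 3 < 4 < 5 < 6 < 7 < 8 and write every simplex with vertices in increasing order. Then dim K = 1 and the simplices of K are:

  0-simplices (9): [0], [1], [2], [3], [4], [5], [6], [7], [8]
  1-simplices (12): [0,1], [0,2], [0,3], [0,4], [0,5], [0,6], [0,7], [0,8], [1,6], [2,8], [3,5], [4,7]

giving chain groups C_0 ≅ Z^9, C_1 ≅ Z^12.

The boundary map ∂_1: C_1 → C_0 is given by ∂[p,q] = [q] − [p].
This gives a 9×12 integer matrix of rank 8; reducing to Smith normal form yields diagonal entries (1,1,1,1,1,1,1,1).

Reading off H_k = ker ∂_k / im ∂_{k+1}:

  H_0: rank C_0 − rank ∂_1 = 9 − 8 = 1, and the invariant factors of ∂_1 are all 1, so H_0 = Z.
  H_1: rank ker ∂_1 − rank ∂_2 = (12 − 8) − 0 = 4, and there is no ∂_2, so H_1 = Z^4.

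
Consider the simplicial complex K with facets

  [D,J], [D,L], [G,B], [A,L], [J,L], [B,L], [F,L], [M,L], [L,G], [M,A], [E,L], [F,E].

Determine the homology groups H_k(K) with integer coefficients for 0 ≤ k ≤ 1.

H_0 ≅ Z,  H_1 ≅ Z^4.

Fix the vertex order A < B < D < E < F < G < J < L < M and write every simplex with vertices in increasing order. Then dim K = 1 and the simplices of K are:

  0-simplices (9): A, B, D, E, F, G, J, L, M
  1-simplices (12): AL, AM, BG, BL, DJ, DL, EF, EL, FL, GL, JL, LM

giving chain groups C_0 ≅ Z^9, C_1 ≅ Z^12.

The boundary map ∂_1: C_1 → C_0 sends each edge [p,q] (with p < q) to q − p. For instance
  ∂BG = G − B.
The resulting 9×12 matrix has rank 8, and its Smith normal form has invariant factors (1,1,1,1,1,1,1,1).

From H_k ≅ ker(∂_k) / im(∂_{k+1}) we obtain:

  H_0: rank C_0 − rank ∂_1 = 9 − 8 = 1, and the invariant factors of ∂_1 are all 1, so H_0 = Z.
  H_1: rank ker ∂_1 − rank ∂_2 = (12 − 8) − 0 = 4, and there is no ∂_2, so H_1 = Z^4.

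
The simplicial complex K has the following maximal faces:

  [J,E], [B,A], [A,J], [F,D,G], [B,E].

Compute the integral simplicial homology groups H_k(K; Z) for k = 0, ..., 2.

K has 7 vertices, 7 edges, 1 triangle.
rank ∂_0 = 0, rank ∂_1 = 5 ⇒ b_0 = 7 − 0 − 5 = 2; all invariant factors of ∂_1 are 1 so no torsion. So H_0 = Z^2.
rank ∂_1 = 5, rank ∂_2 = 1 ⇒ b_1 = 7 − 5 − 1 = 1; all invariant factors of ∂_2 are 1 so no torsion. So H_1 = Z.
rank ∂_2 = 1, rank ∂_3 = 0 ⇒ b_2 = 1 − 1 − 0 = 0. So H_2 = 0.

H_0 = Z^2,  H_1 = Z,  H_2 = 0.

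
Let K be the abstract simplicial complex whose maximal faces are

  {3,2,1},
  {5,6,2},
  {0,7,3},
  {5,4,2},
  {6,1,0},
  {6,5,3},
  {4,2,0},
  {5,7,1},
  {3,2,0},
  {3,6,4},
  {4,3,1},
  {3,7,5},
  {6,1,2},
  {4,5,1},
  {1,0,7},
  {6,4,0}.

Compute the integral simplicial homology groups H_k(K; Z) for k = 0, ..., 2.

H_0 ≅ Z,  H_1 ≅ Z^2,  H_2 ≅ Z.

Fix the vertex order 0 < 1 < 2 < 3 < 4 < 5 < 6 < 7 and write every simplex with vertices in increasing order. Then dim K = 2 and the simplices of K are:

  0-simplices (8): [0], [1], [2], [3], [4], [5], [6], [7]
  1-simplices (24): (24 of them)
  2-simplices (16): [0,1,6], [0,1,7], [0,2,3], [0,2,4], [0,3,7], [0,4,6], [1,2,3], [1,2,6], [1,3,4], [1,4,5], [1,5,7], [2,4,5], [2,5,6], [3,4,6], [3,5,6], [3,5,7]

so the chain groups are C_0 ≅ Z^8, C_1 ≅ Z^24, C_2 ≅ Z^16.

Boundary ∂_1: C_1 → C_0 maps an edge to its endpoints' difference, ∂[p,q] = q − p. For instance
  ∂[1,4] = [4] − [1].
The resulting 8×24 matrix has rank 7, and its Smith normal form has invariant factors (1,1,1,1,1,1,1).

Boundary ∂_2: C_2 → C_1 sends each 2-simplex [p,q,r] to [q,r] − [p,r] + [p,q]. For instance
  ∂[2,5,6] = [5,6] − [2,6] + [2,5],
  ∂[3,5,7] = [5,7] − [3,7] + [3,5].
The resulting 24×16 matrix has rank 15, and its Smith normal form has invariant factors (1,1,1,1,1,1,1,1,1,1,1,1,1,1,1).

Computing H_k = (kernel of ∂_k) / (image of ∂_{k+1}):

  H_0: rank C_0 − rank ∂_1 = 8 − 7 = 1, and the invariant factors of ∂_1 are all 1, so H_0 = Z.
  H_1: rank ker ∂_1 − rank ∂_2 = (24 − 7) − 15 = 2, and the invariant factors of ∂_2 are all 1, so H_1 = Z^2.
  H_2: rank ker ∂_2 − rank ∂_3 = (16 − 15) − 0 = 1, and there is no ∂_3, so H_2 = Z.

As a check, the Euler characteristic is 8 − 24 + 16 = 0, which agrees with 1 − 2 + 1 = 0.
(K is a triangulation of the torus T^2.)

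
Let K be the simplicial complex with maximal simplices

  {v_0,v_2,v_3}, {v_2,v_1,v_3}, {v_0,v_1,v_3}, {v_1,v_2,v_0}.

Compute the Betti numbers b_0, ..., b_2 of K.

b_0 = 1, b_1 = 0, b_2 = 1.

Take the total order v_0 < v_1 < v_2 < v_3 on the vertex set. Then K (dimension 2) consists of the simplices:

  0-simplices (4): [v_0], [v_1], [v_2], [v_3]
  1-simplices (6): [v_0,v_1], [v_0,v_2], [v_0,v_3], [v_1,v_2], [v_1,v_3], [v_2,v_3]
  2-simplices (4): [v_0,v_1,v_2], [v_0,v_1,v_3], [v_0,v_2,v_3], [v_1,v_2,v_3]

giving chain groups C_0 ≅ Z^4, C_1 ≅ Z^6, C_2 ≅ Z^4.

Boundary ∂_1: C_1 → C_0 sends each edge [p,q] (with p < q) to q − p. For instance
  ∂[v_2,v_3] = [v_3] − [v_2].
This gives a 4×6 integer matrix of rank 3; reducing to Smith normal form yields diagonal entries (1,1,1).

The boundary map ∂_2: C_2 → C_1 sends each 2-simplex [p,q,r] to [q,r] − [p,r] + [p,q]. For instance
  ∂[v_0,v_1,v_2] = [v_1,v_2] − [v_0,v_2] + [v_0,v_1],
  ∂[v_1,v_2,v_3] = [v_2,v_3] − [v_1,v_3] + [v_1,v_2].
As a 6×4 matrix over Z this has rank 3, with invariant factors (1,1,1).

Reading off H_k = ker ∂_k / im ∂_{k+1}:

  H_0: rank C_0 − rank ∂_1 = 4 − 3 = 1, and the invariant factors of ∂_1 are all 1, so H_0 = Z.
  H_1: rank ker ∂_1 − rank ∂_2 = (6 − 3) − 3 = 0, and the invariant factors of ∂_2 are all 1, so H_1 = 0.
  H_2: rank ker ∂_2 − rank ∂_3 = (4 − 3) − 0 = 1, and there is no ∂_3, so H_2 = Z.

Hence the Betti numbers are b_0 = 1, b_1 = 0, b_2 = 1.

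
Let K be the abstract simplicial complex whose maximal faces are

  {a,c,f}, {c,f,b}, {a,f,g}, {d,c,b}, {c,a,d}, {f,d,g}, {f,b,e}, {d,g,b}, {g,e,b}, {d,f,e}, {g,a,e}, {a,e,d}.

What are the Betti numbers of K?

Take the total order a < b < c < d < e < f < g on the vertex set. Then K (dimension 2) consists of the simplices:

  0-simplices (7): a, b, c, d, e, f, g
  1-simplices (18): ac, ad, ae, af, ag, bc, bd, be, bf, bg, cd, cf, de, df, dg, ef, eg, fg
  2-simplices (12): acd, acf, ade, aeg, afg, bcd, bcf, bdg, bef, beg, def, dfg

Hence C_0 ≅ Z^7, C_1 ≅ Z^18, C_2 ≅ Z^12.

The boundary map ∂_1: C_1 → C_0 maps an edge to its endpoints' difference, ∂[p,q] = q − p. For instance
  ∂eg = g − e.
The 7×18 boundary matrix has rank 6 and Smith normal form diag(1,1,1,1,1,1).

∂_2: C_2 → C_1 sends each 2-simplex [p,q,r] to [q,r] − [p,r] + [p,q]. For instance
  ∂acf = cf − af + ac,
  ∂afg = fg − ag + af.
The 18×12 boundary matrix has rank 12 and Smith normal form diag(1,1,1,1,1,1,1,1,1,1,1,2).

Now H_k = ker ∂_k / im ∂_{k+1}, so:

  H_0: rank C_0 − rank ∂_1 = 7 − 6 = 1, and the invariant factors of ∂_1 are all 1, so H_0 ≅ Z.
  H_1: rank ker ∂_1 − rank ∂_2 = (18 − 6) − 12 = 0, and ∂_2 has invariant factor 2 > 1, so H_1 ≅ Z/2.
  H_2: rank ker ∂_2 − rank ∂_3 = (12 − 12) − 0 = 0, and there is no ∂_3, so H_2 ≅ 0.

Hence the Betti numbers are b_0 = 1, b_1 = 0, b_2 = 0.

b_0 = 1, b_1 = 0, b_2 = 0.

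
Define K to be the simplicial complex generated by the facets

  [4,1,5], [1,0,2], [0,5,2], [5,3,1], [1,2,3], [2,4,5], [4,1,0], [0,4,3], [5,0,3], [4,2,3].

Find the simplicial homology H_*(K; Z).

Order the vertices as 0 < 1 < 2 < 3 < 4 < 5. Listing each simplex with vertices in this order, K has dimension 2 with simplices:

  0-simplices (6): [0], [1], [2], [3], [4], [5]
  1-simplices (15): [0,1], [0,2], [0,3], [0,4], [0,5], [1,2], [1,3], [1,4], [1,5], [2,3], [2,4], [2,5], [3,4], [3,5], [4,5]
  2-simplices (10): [0,1,2], [0,1,4], [0,2,5], [0,3,4], [0,3,5], [1,2,3], [1,3,5], [1,4,5], [2,3,4], [2,4,5]

Hence C_0 ≅ Z^6, C_1 ≅ Z^15, C_2 ≅ Z^10.

Boundary ∂_1: C_1 → C_0 is given by ∂[p,q] = [q] − [p]. For instance
  ∂[2,3] = [3] − [2].
This gives a 6×15 integer matrix of rank 5; reducing to Smith normal form yields diagonal entries (1,1,1,1,1).

∂_2: C_2 → C_1 sends each 2-simplex [p,q,r] to [q,r] − [p,r] + [p,q]. For instance
  ∂[1,4,5] = [4,5] − [1,5] + [1,4],
  ∂[1,3,5] = [3,5] − [1,5] + [1,3].
This gives a 15×10 integer matrix of rank 10; reducing to Smith normal form yields diagonal entries (1,1,1,1,1,1,1,1,1,2).

Computing H_k = (kernel of ∂_k) / (image of ∂_{k+1}):

  H_0: rank C_0 − rank ∂_1 = 6 − 5 = 1, and the invariant factors of ∂_1 are all 1, so H_0 = Z.
  H_1: rank ker ∂_1 − rank ∂_2 = (15 − 5) − 10 = 0, and ∂_2 has invariant factor 2 > 1, so H_1 = Z_2.
  H_2: rank ker ∂_2 − rank ∂_3 = (10 − 10) − 0 = 0, and there is no ∂_3, so H_2 = 0.

(K is a triangulation of the real projective plane RP^2.)

H_0 = Z,  H_1 = Z_2,  H_2 = 0.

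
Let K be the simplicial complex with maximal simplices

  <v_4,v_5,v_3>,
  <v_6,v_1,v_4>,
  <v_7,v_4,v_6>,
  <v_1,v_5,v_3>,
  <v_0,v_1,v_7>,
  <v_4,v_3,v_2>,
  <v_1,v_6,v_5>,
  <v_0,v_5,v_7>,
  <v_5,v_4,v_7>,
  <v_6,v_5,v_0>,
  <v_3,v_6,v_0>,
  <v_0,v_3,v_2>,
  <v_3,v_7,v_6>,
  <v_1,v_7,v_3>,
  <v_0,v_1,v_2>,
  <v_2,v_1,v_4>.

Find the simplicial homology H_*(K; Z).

H_0 ≅ Z,  H_1 ≅ Z^2,  H_2 ≅ Z.

K has 8 vertices, 24 edges, 16 triangles.
rank ∂_0 = 0, rank ∂_1 = 7 ⇒ b_0 = 8 − 0 − 7 = 1; all invariant factors of ∂_1 are 1 so no torsion. So H_0 = Z.
rank ∂_1 = 7, rank ∂_2 = 15 ⇒ b_1 = 24 − 7 − 15 = 2; all invariant factors of ∂_2 are 1 so no torsion. So H_1 = Z^2.
rank ∂_2 = 15, rank ∂_3 = 0 ⇒ b_2 = 16 − 15 − 0 = 1. So H_2 = Z.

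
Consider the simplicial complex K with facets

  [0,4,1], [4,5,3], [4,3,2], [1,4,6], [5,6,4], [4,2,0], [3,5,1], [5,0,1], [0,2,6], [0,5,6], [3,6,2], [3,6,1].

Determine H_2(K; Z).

Take the total order 0 < 1 < 2 < 3 < 4 < 5 < 6 on the vertex set. Then K (dimension 2) consists of the simplices:

  0-simplices (7): [0], [1], [2], [3], [4], [5], [6]
  1-simplices (18): [0,1], [0,2], [0,4], [0,5], [0,6], [1,3], [1,4], [1,5], [1,6], [2,3], [2,4], [2,6], [3,4], [3,5], [3,6], [4,5], [4,6], [5,6]
  2-simplices (12): [0,1,4], [0,1,5], [0,2,4], [0,2,6], [0,5,6], [1,3,5], [1,3,6], [1,4,6], [2,3,4], [2,3,6], [3,4,5], [4,5,6]

Hence C_0 ≅ Z^7, C_1 ≅ Z^18, C_2 ≅ Z^12.

Boundary ∂_1: C_1 → C_0 is given by ∂[p,q] = [q] − [p].
The resulting 7×18 matrix has rank 6, and its Smith normal form has invariant factors (1,1,1,1,1,1).

∂_2: C_2 → C_1 acts by ∂[p,q,r] = [q,r] − [p,r] + [p,q]. For instance
  ∂[4,5,6] = [5,6] − [4,6] + [4,5],
  ∂[0,1,5] = [1,5] − [0,5] + [0,1].
As a 18×12 matrix over Z this has rank 12, with invariant factors (1,1,1,1,1,1,1,1,1,1,1,2).

Computing H_k = (kernel of ∂_k) / (image of ∂_{k+1}):

  H_2: rank ker ∂_2 − rank ∂_3 = (12 − 12) − 0 = 0, and there is no ∂_3, so H_2 ≅ 0.

H_2 = 0.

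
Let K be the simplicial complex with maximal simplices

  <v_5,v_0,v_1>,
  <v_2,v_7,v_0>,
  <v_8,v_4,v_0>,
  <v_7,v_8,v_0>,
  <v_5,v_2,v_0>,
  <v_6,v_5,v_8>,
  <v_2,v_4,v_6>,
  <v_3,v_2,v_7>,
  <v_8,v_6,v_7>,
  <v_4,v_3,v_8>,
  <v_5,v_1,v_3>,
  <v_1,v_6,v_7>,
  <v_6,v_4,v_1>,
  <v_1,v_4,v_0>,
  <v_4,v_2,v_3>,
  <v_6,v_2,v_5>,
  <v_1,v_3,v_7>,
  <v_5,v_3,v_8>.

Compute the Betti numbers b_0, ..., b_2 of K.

b_0 = 1, b_1 = 2, b_2 = 1.

We work with the vertex ordering v_0 < v_1 < v_2 < v_3 < v_4 < v_5 < v_6 < v_7 < v_8. The simplices of K, each written with vertices in increasing order, are:

  0-simplices (9): [v_0], [v_1], [v_2], [v_3], [v_4], [v_5], [v_6], [v_7], [v_8]
  1-simplices (27): (27 of them)
  2-simplices (18): (18 of them)

giving chain groups C_0 ≅ Z^9, C_1 ≅ Z^27, C_2 ≅ Z^18.

Boundary ∂_1: C_1 → C_0 is given by ∂[p,q] = [q] − [p].
The 9×27 boundary matrix has rank 8 and Smith normal form diag(1,1,1,1,1,1,1,1).

∂_2: C_2 → C_1 maps a triangle to the signed sum of its edges. For instance
  ∂[v_0,v_4,v_8] = [v_4,v_8] − [v_0,v_8] + [v_0,v_4],
  ∂[v_3,v_5,v_8] = [v_5,v_8] − [v_3,v_8] + [v_3,v_5].
The 27×18 boundary matrix has rank 17 and Smith normal form diag(1,1,1,1,1,1,1,1,1,1,1,1,1,1,1,1,1).

Now H_k = ker ∂_k / im ∂_{k+1}, so:

  H_0: rank C_0 − rank ∂_1 = 9 − 8 = 1, and the invariant factors of ∂_1 are all 1, so H_0 = Z.
  H_1: rank ker ∂_1 − rank ∂_2 = (27 − 8) − 17 = 2, and the invariant factors of ∂_2 are all 1, so H_1 = Z^2.
  H_2: rank ker ∂_2 − rank ∂_3 = (18 − 17) − 0 = 1, and there is no ∂_3, so H_2 = Z.

As a check, the Euler characteristic is 9 − 27 + 18 = 0, which agrees with 1 − 2 + 1 = 0.
(K is a triangulation of the torus T^2.)

Hence the Betti numbers are b_0 = 1, b_1 = 2, b_2 = 1.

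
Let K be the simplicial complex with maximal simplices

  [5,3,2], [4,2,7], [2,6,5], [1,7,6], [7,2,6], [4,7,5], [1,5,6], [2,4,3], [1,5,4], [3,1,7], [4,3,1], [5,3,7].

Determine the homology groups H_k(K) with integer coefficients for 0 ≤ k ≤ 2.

H_0 = Z,  H_1 = Z_2,  H_2 = 0.

Take the total order 1 < 2 < 3 < 4 < 5 < 6 < 7 on the vertex set. Then K (dimension 2) consists of the simplices:

  0-simplices (7): [1], [2], [3], [4], [5], [6], [7]
  1-simplices (18): [1,3], [1,4], [1,5], [1,6], [1,7], [2,3], [2,4], [2,5], [2,6], [2,7], [3,4], [3,5], [3,7], [4,5], [4,7], [5,6], [5,7], [6,7]
  2-simplices (12): [1,3,4], [1,3,7], [1,4,5], [1,5,6], [1,6,7], [2,3,4], [2,3,5], [2,4,7], [2,5,6], [2,6,7], [3,5,7], [4,5,7]

giving chain groups C_0 ≅ Z^7, C_1 ≅ Z^18, C_2 ≅ Z^12.

∂_1: C_1 → C_0 is given by ∂[p,q] = [q] − [p]. For instance
  ∂[2,7] = [7] − [2].
As a 7×18 matrix over Z this has rank 6, with invariant factors (1,1,1,1,1,1).

The boundary map ∂_2: C_2 → C_1 sends each 2-simplex [p,q,r] to [q,r] − [p,r] + [p,q]. For instance
  ∂[1,5,6] = [5,6] − [1,6] + [1,5],
  ∂[2,3,4] = [3,4] − [2,4] + [2,3].
The resulting 18×12 matrix has rank 12, and its Smith normal form has invariant factors (1,1,1,1,1,1,1,1,1,1,1,2).

Computing H_k = (kernel of ∂_k) / (image of ∂_{k+1}):

  H_0: rank C_0 − rank ∂_1 = 7 − 6 = 1, and the invariant factors of ∂_1 are all 1, so H_0 ≅ Z.
  H_1: rank ker ∂_1 − rank ∂_2 = (18 − 6) − 12 = 0, and ∂_2 has invariant factor 2 > 1, so H_1 ≅ Z_2.
  H_2: rank ker ∂_2 − rank ∂_3 = (12 − 12) − 0 = 0, and there is no ∂_3, so H_2 ≅ 0.

(K is a triangulation of the real projective plane RP^2.)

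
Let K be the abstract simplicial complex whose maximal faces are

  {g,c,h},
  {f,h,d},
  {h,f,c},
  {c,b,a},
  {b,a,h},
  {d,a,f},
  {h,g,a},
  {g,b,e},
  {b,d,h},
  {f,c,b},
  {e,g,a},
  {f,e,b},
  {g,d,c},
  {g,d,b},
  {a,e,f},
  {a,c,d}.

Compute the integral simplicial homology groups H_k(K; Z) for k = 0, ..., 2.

H_0 ≅ Z,  H_1 ≅ Z^2,  H_2 ≅ Z.

Fix the vertex order a < b < c < d < e < f < g < h and write every simplex with vertices in increasing order. Then dim K = 2 and the simplices of K are:

  0-simplices (8): a, b, c, d, e, f, g, h
  1-simplices (24): ab, ac, ad, ae, af, ag, ah, bc, bd, be, bf, bg, bh, cd, cf, cg, ch, df, dg, dh, ef, eg, fh, gh
  2-simplices (16): abc, abh, acd, adf, aef, aeg, agh, bcf, bdg, bdh, bef, beg, cdg, cfh, cgh, dfh

so the chain groups are C_0 ≅ Z^8, C_1 ≅ Z^24, C_2 ≅ Z^16.

∂_1: C_1 → C_0 is given by ∂[p,q] = [q] − [p]. For instance
  ∂gh = h − g.
The resulting 8×24 matrix has rank 7, and its Smith normal form has invariant factors (1,1,1,1,1,1,1).

∂_2: C_2 → C_1 maps a triangle to the signed sum of its edges. For instance
  ∂bef = ef − bf + be,
  ∂dfh = fh − dh + df.
The resulting 24×16 matrix has rank 15, and its Smith normal form has invariant factors (1,1,1,1,1,1,1,1,1,1,1,1,1,1,1).

Reading off H_k = ker ∂_k / im ∂_{k+1}:

  H_0: rank C_0 − rank ∂_1 = 8 − 7 = 1, and the invariant factors of ∂_1 are all 1, so H_0 ≅ Z.
  H_1: rank ker ∂_1 − rank ∂_2 = (24 − 7) − 15 = 2, and the invariant factors of ∂_2 are all 1, so H_1 ≅ Z^2.
  H_2: rank ker ∂_2 − rank ∂_3 = (16 − 15) − 0 = 1, and there is no ∂_3, so H_2 ≅ Z.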